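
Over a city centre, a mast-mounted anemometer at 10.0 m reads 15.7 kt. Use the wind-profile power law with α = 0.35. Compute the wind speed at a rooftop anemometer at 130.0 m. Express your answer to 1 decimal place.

38.5 kt

Power-law profile: V₂ = V₁ · (z₂/z₁)^α
V₂ = 15.7 × (130.0/10.0)^0.35 = 15.7 × (13.0000)^0.35
    = 15.7 × 2.4540 = 38.5283 kt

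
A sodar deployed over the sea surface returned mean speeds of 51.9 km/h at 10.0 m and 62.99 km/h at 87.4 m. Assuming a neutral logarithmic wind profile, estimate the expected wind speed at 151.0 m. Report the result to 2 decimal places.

Log law: V ∝ ln(z/z₀). From the pair, with r = V₁/V₂ = 0.82394,
ln z₀ = (ln z₁ − r·ln z₂)/(1 − r) = (2.3026 − 0.82394×4.4705)/0.17606 = -7.8430 → z₀ = 0.0003925 m
V₃ = V₁ · ln(z₃/z₀)/ln(z₁/z₀) = 51.9 × 12.8603/10.1456 = 65.7871 km/h

65.79 km/h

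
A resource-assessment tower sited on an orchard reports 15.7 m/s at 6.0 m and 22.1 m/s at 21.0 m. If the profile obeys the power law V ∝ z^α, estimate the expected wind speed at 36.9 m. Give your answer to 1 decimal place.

First find α: α = ln(V₂/V₁)/ln(z₂/z₁) = ln(22.1/15.7)/ln(21.0/6.0) = 0.34192/1.25276 = 0.2729
Extrapolate from 21.0 m to 36.9 m: V₃ = 22.1 × (36.9/21.0)^0.2729 = 22.1 × 1.1663 = 25.7755 m/s

25.8 m/s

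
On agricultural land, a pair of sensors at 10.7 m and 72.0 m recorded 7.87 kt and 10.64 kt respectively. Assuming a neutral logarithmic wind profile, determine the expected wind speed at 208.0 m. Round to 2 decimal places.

12.18 kt

Log law: V ∝ ln(z/z₀). From the pair, with r = V₁/V₂ = 0.73966,
ln z₀ = (ln z₁ − r·ln z₂)/(1 − r) = (2.3702 − 0.73966×4.2767)/0.26034 = -3.0462 → z₀ = 0.04754 m
V₃ = V₁ · ln(z₃/z₀)/ln(z₁/z₀) = 7.87 × 8.3837/5.4164 = 12.1814 kt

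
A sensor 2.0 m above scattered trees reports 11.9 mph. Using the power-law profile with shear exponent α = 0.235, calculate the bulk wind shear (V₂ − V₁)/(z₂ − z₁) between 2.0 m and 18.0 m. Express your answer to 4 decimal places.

Power law: V₂ = V₁ · (z₂/z₁)^α = 11.9 × (9.0000)^0.235 = 19.9432 mph
ΔV/Δz = (19.9432 − 11.9)/(18.0 − 2.0) = 8.0432/16.0000 = 0.50270 mph/m

0.5027 mph/m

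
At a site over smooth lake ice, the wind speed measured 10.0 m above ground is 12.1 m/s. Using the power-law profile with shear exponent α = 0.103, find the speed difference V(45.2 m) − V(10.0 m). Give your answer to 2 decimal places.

Power law: V₂ = V₁ · (z₂/z₁)^α = 12.1 × (4.5200)^0.103 = 14.1340 m/s
ΔV = 14.1340 − 12.1 = 2.0340 m/s

2.03 m/s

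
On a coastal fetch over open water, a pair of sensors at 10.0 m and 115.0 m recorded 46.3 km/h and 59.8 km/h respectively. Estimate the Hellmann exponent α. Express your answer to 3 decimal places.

Power law: V₂/V₁ = (z₂/z₁)^α ⇒ α = ln(V₂/V₁) / ln(z₂/z₁)
α = ln(59.8/46.3) / ln(115.0/10.0) = ln(1.2916) / ln(11.5000)
  = 0.25586 / 2.44235 = 0.10476

α ≈ 0.105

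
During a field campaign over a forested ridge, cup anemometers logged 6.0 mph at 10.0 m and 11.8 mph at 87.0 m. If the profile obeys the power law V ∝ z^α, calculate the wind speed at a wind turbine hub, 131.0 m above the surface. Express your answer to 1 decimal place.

13.4 mph

First find α: α = ln(V₂/V₁)/ln(z₂/z₁) = ln(11.8/6.0)/ln(87.0/10.0) = 0.67634/2.16332 = 0.3126
Extrapolate from 87.0 m to 131.0 m: V₃ = 11.8 × (131.0/87.0)^0.3126 = 11.8 × 1.1365 = 13.4108 mph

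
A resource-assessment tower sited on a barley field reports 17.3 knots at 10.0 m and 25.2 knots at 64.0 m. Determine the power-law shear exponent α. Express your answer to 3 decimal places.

α ≈ 0.203

Power law: V₂/V₁ = (z₂/z₁)^α ⇒ α = ln(V₂/V₁) / ln(z₂/z₁)
α = ln(25.2/17.3) / ln(64.0/10.0) = ln(1.4566) / ln(6.4000)
  = 0.37614 / 1.85630 = 0.20263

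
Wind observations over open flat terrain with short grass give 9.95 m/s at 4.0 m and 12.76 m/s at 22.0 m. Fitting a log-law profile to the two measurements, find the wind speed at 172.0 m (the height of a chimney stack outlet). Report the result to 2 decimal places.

Log law: V ∝ ln(z/z₀). From the pair, with r = V₁/V₂ = 0.77978,
ln z₀ = (ln z₁ − r·ln z₂)/(1 − r) = (1.3863 − 0.77978×3.0910)/0.22022 = -4.6501 → z₀ = 0.009561 m
V₃ = V₁ · ln(z₃/z₀)/ln(z₁/z₀) = 9.95 × 9.7976/6.0364 = 16.1497 m/s

16.15 m/s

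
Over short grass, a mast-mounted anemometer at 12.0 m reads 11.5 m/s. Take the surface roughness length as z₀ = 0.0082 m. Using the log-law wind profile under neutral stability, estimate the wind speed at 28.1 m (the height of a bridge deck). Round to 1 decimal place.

Log law: V(z) ∝ ln(z/z₀), so V₂/V₁ = ln(z₂/z₀) / ln(z₁/z₀).
ln(28.1/0.0082) = 8.1394, ln(12.0/0.0082) = 7.2885
V₂ = 11.5 × 8.1394/7.2885 = 11.5 × 1.1167 = 12.8425 m/s

12.8 m/s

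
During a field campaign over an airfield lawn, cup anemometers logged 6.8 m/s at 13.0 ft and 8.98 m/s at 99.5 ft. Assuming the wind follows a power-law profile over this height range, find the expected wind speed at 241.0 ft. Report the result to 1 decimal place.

10.1 m/s

First find α: α = ln(V₂/V₁)/ln(z₂/z₁) = ln(8.98/6.8)/ln(99.5/13.0) = 0.27808/2.03521 = 0.1366
Extrapolate from 99.5 ft to 241.0 ft: V₃ = 8.98 × (241.0/99.5)^0.1366 = 8.98 × 1.1285 = 10.1337 m/s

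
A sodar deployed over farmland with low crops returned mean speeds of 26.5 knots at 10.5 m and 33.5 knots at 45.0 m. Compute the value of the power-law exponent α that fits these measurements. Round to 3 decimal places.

Power law: V₂/V₁ = (z₂/z₁)^α ⇒ α = ln(V₂/V₁) / ln(z₂/z₁)
α = ln(33.5/26.5) / ln(45.0/10.5) = ln(1.2642) / ln(4.2857)
  = 0.23440 / 1.45529 = 0.16107

α ≈ 0.161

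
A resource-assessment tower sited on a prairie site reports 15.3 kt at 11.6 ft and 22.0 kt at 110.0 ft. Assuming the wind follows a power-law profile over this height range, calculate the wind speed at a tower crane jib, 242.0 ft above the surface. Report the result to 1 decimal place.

25.0 kt

First find α: α = ln(V₂/V₁)/ln(z₂/z₁) = ln(22.0/15.3)/ln(110.0/11.6) = 0.36319/2.24948 = 0.1615
Extrapolate from 110.0 ft to 242.0 ft: V₃ = 22.0 × (242.0/110.0)^0.1615 = 22.0 × 1.1358 = 24.9867 kt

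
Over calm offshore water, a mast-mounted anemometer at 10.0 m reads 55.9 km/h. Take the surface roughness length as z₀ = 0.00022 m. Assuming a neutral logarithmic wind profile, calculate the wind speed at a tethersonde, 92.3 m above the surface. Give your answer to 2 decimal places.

Log law: V(z) ∝ ln(z/z₀), so V₂/V₁ = ln(z₂/z₀) / ln(z₁/z₀).
ln(92.3/0.00022) = 12.9469, ln(10.0/0.00022) = 10.7245
V₂ = 55.9 × 12.9469/10.7245 = 55.9 × 1.2072 = 67.4843 km/h

67.48 km/h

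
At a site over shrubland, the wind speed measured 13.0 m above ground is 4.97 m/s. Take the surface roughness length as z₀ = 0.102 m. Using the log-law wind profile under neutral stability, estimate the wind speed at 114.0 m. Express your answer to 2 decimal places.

Log law: V(z) ∝ ln(z/z₀), so V₂/V₁ = ln(z₂/z₀) / ln(z₁/z₀).
ln(114.0/0.102) = 7.0190, ln(13.0/0.102) = 4.8477
V₂ = 4.97 × 7.0190/4.8477 = 4.97 × 1.4479 = 7.1960 m/s

7.20 m/s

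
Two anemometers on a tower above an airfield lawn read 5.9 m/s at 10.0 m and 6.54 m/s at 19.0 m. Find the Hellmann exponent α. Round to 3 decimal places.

α ≈ 0.160

Power law: V₂/V₁ = (z₂/z₁)^α ⇒ α = ln(V₂/V₁) / ln(z₂/z₁)
α = ln(6.54/5.9) / ln(19.0/10.0) = ln(1.1085) / ln(1.9000)
  = 0.10298 / 0.64185 = 0.16045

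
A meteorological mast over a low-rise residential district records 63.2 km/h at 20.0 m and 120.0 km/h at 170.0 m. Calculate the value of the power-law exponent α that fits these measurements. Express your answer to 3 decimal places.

Power law: V₂/V₁ = (z₂/z₁)^α ⇒ α = ln(V₂/V₁) / ln(z₂/z₁)
α = ln(120.0/63.2) / ln(170.0/20.0) = ln(1.8987) / ln(8.5000)
  = 0.64119 / 2.14007 = 0.29961

α ≈ 0.300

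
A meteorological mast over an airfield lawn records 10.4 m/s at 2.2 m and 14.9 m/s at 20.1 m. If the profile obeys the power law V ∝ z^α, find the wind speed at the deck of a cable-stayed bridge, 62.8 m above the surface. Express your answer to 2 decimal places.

17.93 m/s

First find α: α = ln(V₂/V₁)/ln(z₂/z₁) = ln(14.9/10.4)/ln(20.1/2.2) = 0.35956/2.21226 = 0.1625
Extrapolate from 20.1 m to 62.8 m: V₃ = 14.9 × (62.8/20.1)^0.1625 = 14.9 × 1.2034 = 17.9308 m/s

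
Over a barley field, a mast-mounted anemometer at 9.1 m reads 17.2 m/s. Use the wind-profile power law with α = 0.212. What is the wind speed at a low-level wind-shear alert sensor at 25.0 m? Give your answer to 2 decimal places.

Power-law profile: V₂ = V₁ · (z₂/z₁)^α
V₂ = 17.2 × (25.0/9.1)^0.212 = 17.2 × (2.7473)^0.212
    = 17.2 × 1.2389 = 21.3096 m/s

21.31 m/s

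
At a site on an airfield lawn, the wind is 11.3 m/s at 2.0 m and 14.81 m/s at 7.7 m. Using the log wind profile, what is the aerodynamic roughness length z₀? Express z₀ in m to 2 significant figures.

z₀ ≈ 0.026 m

Log law: V(z) ∝ ln(z/z₀). With r = V₁/V₂ = 11.3/14.81 = 0.76300,
r · ln(z₂/z₀) = ln(z₁/z₀) ⇒ ln z₀ = (ln z₁ − r·ln z₂)/(1 − r)
ln z₀ = (0.69315 − 0.76300×2.04122) / 0.23700 = -3.6468
z₀ = exp(-3.6468) = 0.02607 m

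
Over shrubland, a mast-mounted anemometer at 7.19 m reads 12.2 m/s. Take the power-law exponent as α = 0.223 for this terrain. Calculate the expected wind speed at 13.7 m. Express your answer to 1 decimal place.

Power-law profile: V₂ = V₁ · (z₂/z₁)^α
V₂ = 12.2 × (13.7/7.19)^0.223 = 12.2 × (1.9054)^0.223
    = 12.2 × 1.1546 = 14.0863 m/s

14.1 m/s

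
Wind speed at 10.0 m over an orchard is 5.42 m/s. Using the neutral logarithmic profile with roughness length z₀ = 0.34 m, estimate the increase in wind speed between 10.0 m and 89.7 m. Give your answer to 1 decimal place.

Log law: V₂ = V₁ · ln(z₂/z₀)/ln(z₁/z₀) = 5.42 × 5.5753/3.3814 = 8.9366 m/s
ΔV = 8.9366 − 5.42 = 3.5166 m/s

3.5 m/s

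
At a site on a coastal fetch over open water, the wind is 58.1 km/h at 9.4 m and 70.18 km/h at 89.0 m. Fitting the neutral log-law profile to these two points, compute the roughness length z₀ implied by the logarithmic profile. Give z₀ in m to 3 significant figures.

Log law: V(z) ∝ ln(z/z₀). With r = V₁/V₂ = 58.1/70.18 = 0.82787,
r · ln(z₂/z₀) = ln(z₁/z₀) ⇒ ln z₀ = (ln z₁ − r·ln z₂)/(1 − r)
ln z₀ = (2.24071 − 0.82787×4.48864) / 0.17213 = -8.5709
z₀ = exp(-8.5709) = 0.0001895 m

z₀ ≈ 0.000190 m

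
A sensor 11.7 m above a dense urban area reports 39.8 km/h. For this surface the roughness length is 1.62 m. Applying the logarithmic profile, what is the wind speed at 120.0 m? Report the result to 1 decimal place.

Log law: V(z) ∝ ln(z/z₀), so V₂/V₁ = ln(z₂/z₀) / ln(z₁/z₀).
ln(120.0/1.62) = 4.3051, ln(11.7/1.62) = 1.9772
V₂ = 39.8 × 4.3051/1.9772 = 39.8 × 2.1774 = 86.6603 km/h

86.7 km/h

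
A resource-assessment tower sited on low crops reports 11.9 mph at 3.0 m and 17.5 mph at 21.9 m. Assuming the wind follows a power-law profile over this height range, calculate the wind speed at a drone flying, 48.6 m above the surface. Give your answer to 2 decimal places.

First find α: α = ln(V₂/V₁)/ln(z₂/z₁) = ln(17.5/11.9)/ln(21.9/3.0) = 0.38566/1.98787 = 0.1940
Extrapolate from 21.9 m to 48.6 m: V₃ = 17.5 × (48.6/21.9)^0.1940 = 17.5 × 1.1672 = 20.4269 mph

20.43 mph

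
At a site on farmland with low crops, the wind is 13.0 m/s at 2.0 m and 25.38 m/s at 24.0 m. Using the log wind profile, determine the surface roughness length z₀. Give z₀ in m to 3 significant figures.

z₀ ≈ 0.147 m

Log law: V(z) ∝ ln(z/z₀). With r = V₁/V₂ = 13.0/25.38 = 0.51221,
r · ln(z₂/z₀) = ln(z₁/z₀) ⇒ ln z₀ = (ln z₁ − r·ln z₂)/(1 − r)
ln z₀ = (0.69315 − 0.51221×3.17805) / 0.48779 = -1.9162
z₀ = exp(-1.9162) = 0.1472 m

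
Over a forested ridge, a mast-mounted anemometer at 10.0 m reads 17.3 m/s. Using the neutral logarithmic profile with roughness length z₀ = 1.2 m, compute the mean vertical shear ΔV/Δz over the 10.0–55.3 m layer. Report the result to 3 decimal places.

0.308 m/s/m

Log law: V₂ = V₁ · ln(z₂/z₀)/ln(z₁/z₀) = 17.3 × 3.8305/2.1203 = 31.2540 m/s
ΔV/Δz = (31.2540 − 17.3)/(55.3 − 10.0) = 13.9540/45.3000 = 0.30804 m/s/m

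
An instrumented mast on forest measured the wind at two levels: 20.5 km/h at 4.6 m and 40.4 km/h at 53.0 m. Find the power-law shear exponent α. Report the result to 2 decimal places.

α ≈ 0.28

Power law: V₂/V₁ = (z₂/z₁)^α ⇒ α = ln(V₂/V₁) / ln(z₂/z₁)
α = ln(40.4/20.5) / ln(53.0/4.6) = ln(1.9707) / ln(11.5217)
  = 0.67840 / 2.44424 = 0.27755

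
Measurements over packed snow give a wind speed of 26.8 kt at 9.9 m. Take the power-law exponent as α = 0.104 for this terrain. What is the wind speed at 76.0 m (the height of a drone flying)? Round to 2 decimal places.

Power-law profile: V₂ = V₁ · (z₂/z₁)^α
V₂ = 26.8 × (76.0/9.9)^0.104 = 26.8 × (7.6768)^0.104
    = 26.8 × 1.2361 = 33.1279 kt

33.13 kt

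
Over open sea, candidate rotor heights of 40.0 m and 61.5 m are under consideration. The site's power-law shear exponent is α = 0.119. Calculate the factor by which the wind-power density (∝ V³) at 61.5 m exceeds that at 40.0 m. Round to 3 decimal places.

Speed ratio: V_B/V_A = (z_B/z_A)^α = (61.5/40.0)^0.119 = (1.5375)^0.119 = 1.05252
Power-density ratio: P_B/P_A = (V_B/V_A)³ = (1.05252)³ = 1.16599

1.166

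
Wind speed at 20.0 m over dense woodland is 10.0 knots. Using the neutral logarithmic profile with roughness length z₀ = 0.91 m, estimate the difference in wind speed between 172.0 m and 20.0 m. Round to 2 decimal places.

Log law: V₂ = V₁ · ln(z₂/z₀)/ln(z₁/z₀) = 10.0 × 5.2418/3.0900 = 16.9635 knots
ΔV = 16.9635 − 10.0 = 6.9635 knots

6.96 knots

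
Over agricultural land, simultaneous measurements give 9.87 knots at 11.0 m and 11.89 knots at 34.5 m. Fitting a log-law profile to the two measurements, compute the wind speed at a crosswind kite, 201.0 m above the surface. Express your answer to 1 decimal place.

15.0 knots

Log law: V ∝ ln(z/z₀). From the pair, with r = V₁/V₂ = 0.83011,
ln z₀ = (ln z₁ − r·ln z₂)/(1 − r) = (2.3979 − 0.83011×3.5410)/0.16989 = -3.1873 → z₀ = 0.04128 m
V₃ = V₁ · ln(z₃/z₀)/ln(z₁/z₀) = 9.87 × 8.4906/5.5852 = 15.0044 knots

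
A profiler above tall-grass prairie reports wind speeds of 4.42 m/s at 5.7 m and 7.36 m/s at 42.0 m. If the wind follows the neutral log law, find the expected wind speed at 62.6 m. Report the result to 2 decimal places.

Log law: V ∝ ln(z/z₀). From the pair, with r = V₁/V₂ = 0.60054,
ln z₀ = (ln z₁ − r·ln z₂)/(1 − r) = (1.7405 − 0.60054×3.7377)/0.39946 = -1.2621 → z₀ = 0.2830 m
V₃ = V₁ · ln(z₃/z₀)/ln(z₁/z₀) = 4.42 × 5.3989/3.0026 = 7.9475 m/s

7.95 m/s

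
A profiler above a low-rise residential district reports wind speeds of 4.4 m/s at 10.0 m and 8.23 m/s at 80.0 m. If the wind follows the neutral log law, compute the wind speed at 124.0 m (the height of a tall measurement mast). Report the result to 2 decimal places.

9.04 m/s

Log law: V ∝ ln(z/z₀). From the pair, with r = V₁/V₂ = 0.53463,
ln z₀ = (ln z₁ − r·ln z₂)/(1 − r) = (2.3026 − 0.53463×4.3820)/0.46537 = -0.0863 → z₀ = 0.9173 m
V₃ = V₁ · ln(z₃/z₀)/ln(z₁/z₀) = 4.4 × 4.9066/2.3889 = 9.0372 m/s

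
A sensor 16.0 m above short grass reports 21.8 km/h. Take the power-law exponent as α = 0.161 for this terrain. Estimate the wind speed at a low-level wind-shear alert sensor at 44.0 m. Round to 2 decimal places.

25.66 km/h

Power-law profile: V₂ = V₁ · (z₂/z₁)^α
V₂ = 21.8 × (44.0/16.0)^0.161 = 21.8 × (2.7500)^0.161
    = 21.8 × 1.1769 = 25.6560 km/h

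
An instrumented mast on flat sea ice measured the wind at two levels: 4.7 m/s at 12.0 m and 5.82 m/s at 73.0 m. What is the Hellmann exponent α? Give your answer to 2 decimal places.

α ≈ 0.12

Power law: V₂/V₁ = (z₂/z₁)^α ⇒ α = ln(V₂/V₁) / ln(z₂/z₁)
α = ln(5.82/4.7) / ln(73.0/12.0) = ln(1.2383) / ln(6.0833)
  = 0.21374 / 1.80555 = 0.11838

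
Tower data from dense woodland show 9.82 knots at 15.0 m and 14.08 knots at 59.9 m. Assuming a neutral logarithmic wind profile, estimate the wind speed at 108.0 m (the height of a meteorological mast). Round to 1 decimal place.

Log law: V ∝ ln(z/z₀). From the pair, with r = V₁/V₂ = 0.69744,
ln z₀ = (ln z₁ − r·ln z₂)/(1 − r) = (2.7081 − 0.69744×4.0927)/0.30256 = -0.4837 → z₀ = 0.6165 m
V₃ = V₁ · ln(z₃/z₀)/ln(z₁/z₀) = 9.82 × 5.1659/3.1918 = 15.8935 knots

15.9 knots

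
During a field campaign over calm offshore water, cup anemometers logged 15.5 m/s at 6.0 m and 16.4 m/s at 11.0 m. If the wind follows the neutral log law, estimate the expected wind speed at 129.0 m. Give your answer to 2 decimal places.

20.06 m/s

Log law: V ∝ ln(z/z₀). From the pair, with r = V₁/V₂ = 0.94512,
ln z₀ = (ln z₁ − r·ln z₂)/(1 − r) = (1.7918 − 0.94512×2.3979)/0.05488 = -8.6472 → z₀ = 0.0001756 m
V₃ = V₁ · ln(z₃/z₀)/ln(z₁/z₀) = 15.5 × 13.5071/10.4390 = 20.0555 m/s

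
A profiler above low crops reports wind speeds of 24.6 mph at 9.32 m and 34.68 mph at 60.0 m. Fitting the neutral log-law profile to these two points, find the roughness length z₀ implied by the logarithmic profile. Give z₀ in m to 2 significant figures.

Log law: V(z) ∝ ln(z/z₀). With r = V₁/V₂ = 24.6/34.68 = 0.70934,
r · ln(z₂/z₀) = ln(z₁/z₀) ⇒ ln z₀ = (ln z₁ − r·ln z₂)/(1 − r)
ln z₀ = (2.23216 − 0.70934×4.09434) / 0.29066 = -2.3124
z₀ = exp(-2.3124) = 0.09902 m

z₀ ≈ 0.099 m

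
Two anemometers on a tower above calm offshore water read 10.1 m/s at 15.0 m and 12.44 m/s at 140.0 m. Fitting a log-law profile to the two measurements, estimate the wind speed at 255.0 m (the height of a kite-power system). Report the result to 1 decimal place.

13.1 m/s

Log law: V ∝ ln(z/z₀). From the pair, with r = V₁/V₂ = 0.81190,
ln z₀ = (ln z₁ − r·ln z₂)/(1 − r) = (2.7081 − 0.81190×4.9416)/0.18810 = -6.9327 → z₀ = 0.0009754 m
V₃ = V₁ · ln(z₃/z₀)/ln(z₁/z₀) = 10.1 × 12.4739/9.6407 = 13.0682 m/s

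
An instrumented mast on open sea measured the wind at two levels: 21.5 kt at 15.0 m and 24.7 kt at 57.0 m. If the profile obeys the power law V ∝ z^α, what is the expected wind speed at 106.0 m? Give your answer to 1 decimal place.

26.3 kt

First find α: α = ln(V₂/V₁)/ln(z₂/z₁) = ln(24.7/21.5)/ln(57.0/15.0) = 0.13875/1.33500 = 0.1039
Extrapolate from 57.0 m to 106.0 m: V₃ = 24.7 × (106.0/57.0)^0.1039 = 24.7 × 1.0666 = 26.3451 kt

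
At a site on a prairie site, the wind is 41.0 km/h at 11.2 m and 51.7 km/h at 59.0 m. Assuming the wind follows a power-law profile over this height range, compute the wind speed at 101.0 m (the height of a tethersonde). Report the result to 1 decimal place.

First find α: α = ln(V₂/V₁)/ln(z₂/z₁) = ln(51.7/41.0)/ln(59.0/11.2) = 0.23189/1.66162 = 0.1396
Extrapolate from 59.0 m to 101.0 m: V₃ = 51.7 × (101.0/59.0)^0.1396 = 51.7 × 1.0779 = 55.7278 km/h

55.7 km/h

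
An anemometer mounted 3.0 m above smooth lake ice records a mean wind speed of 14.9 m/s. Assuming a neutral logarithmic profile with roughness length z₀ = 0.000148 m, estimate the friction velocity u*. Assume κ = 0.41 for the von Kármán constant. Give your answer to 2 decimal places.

u* ≈ 0.62 m/s

Log law: V(z) = (u*/κ) · ln(z/z₀) ⇒ u* = κ · V / ln(z/z₀)
u* = 0.41 × 14.9 / ln(3.0/0.000148) = 0.41 × 14.9 / 9.9169
   = 6.1090 / 9.9169 = 0.6160 m/s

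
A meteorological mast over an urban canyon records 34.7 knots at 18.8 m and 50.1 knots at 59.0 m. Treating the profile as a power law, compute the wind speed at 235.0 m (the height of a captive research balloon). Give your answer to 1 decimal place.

First find α: α = ln(V₂/V₁)/ln(z₂/z₁) = ln(50.1/34.7)/ln(59.0/18.8) = 0.36728/1.14368 = 0.3211
Extrapolate from 59.0 m to 235.0 m: V₃ = 50.1 × (235.0/59.0)^0.3211 = 50.1 × 1.5587 = 78.0892 knots

78.1 knots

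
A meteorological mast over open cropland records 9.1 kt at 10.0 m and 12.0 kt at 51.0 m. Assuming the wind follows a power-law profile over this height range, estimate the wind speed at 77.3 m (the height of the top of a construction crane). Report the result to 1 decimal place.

First find α: α = ln(V₂/V₁)/ln(z₂/z₁) = ln(12.0/9.1)/ln(51.0/10.0) = 0.27663/1.62924 = 0.1698
Extrapolate from 51.0 m to 77.3 m: V₃ = 12.0 × (77.3/51.0)^0.1698 = 12.0 × 1.0732 = 12.8780 kt

12.9 kt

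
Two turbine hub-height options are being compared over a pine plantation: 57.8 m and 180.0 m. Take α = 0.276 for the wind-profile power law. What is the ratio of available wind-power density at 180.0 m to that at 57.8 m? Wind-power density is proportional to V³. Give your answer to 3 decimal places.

Speed ratio: V_B/V_A = (z_B/z_A)^α = (180.0/57.8)^0.276 = (3.1142)^0.276 = 1.36824
Power-density ratio: P_B/P_A = (V_B/V_A)³ = (1.36824)³ = 2.56147

2.561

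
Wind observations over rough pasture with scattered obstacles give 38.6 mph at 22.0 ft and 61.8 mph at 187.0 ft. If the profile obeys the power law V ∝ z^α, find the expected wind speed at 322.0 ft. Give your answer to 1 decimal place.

First find α: α = ln(V₂/V₁)/ln(z₂/z₁) = ln(61.8/38.6)/ln(187.0/22.0) = 0.47065/2.14007 = 0.2199
Extrapolate from 187.0 ft to 322.0 ft: V₃ = 61.8 × (322.0/187.0)^0.2199 = 61.8 × 1.1270 = 69.6456 mph

69.6 mph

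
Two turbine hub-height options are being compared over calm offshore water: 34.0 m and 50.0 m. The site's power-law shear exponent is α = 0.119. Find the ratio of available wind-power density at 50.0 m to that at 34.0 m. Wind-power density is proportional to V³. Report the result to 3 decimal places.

1.148

Speed ratio: V_B/V_A = (z_B/z_A)^α = (50.0/34.0)^0.119 = (1.4706)^0.119 = 1.04696
Power-density ratio: P_B/P_A = (V_B/V_A)³ = (1.04696)³ = 1.14761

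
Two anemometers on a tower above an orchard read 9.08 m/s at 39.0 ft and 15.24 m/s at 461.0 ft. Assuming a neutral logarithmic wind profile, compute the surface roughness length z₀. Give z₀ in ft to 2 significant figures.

z₀ ≈ 1.0 ft

Log law: V(z) ∝ ln(z/z₀). With r = V₁/V₂ = 9.08/15.24 = 0.59580,
r · ln(z₂/z₀) = ln(z₁/z₀) ⇒ ln z₀ = (ln z₁ − r·ln z₂)/(1 − r)
ln z₀ = (3.66356 − 0.59580×6.13340) / 0.40420 = 0.0230
z₀ = exp(0.0230) = 1.023 ft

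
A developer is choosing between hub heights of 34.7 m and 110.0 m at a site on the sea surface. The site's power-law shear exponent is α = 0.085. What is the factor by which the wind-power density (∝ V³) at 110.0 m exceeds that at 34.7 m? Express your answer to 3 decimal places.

Speed ratio: V_B/V_A = (z_B/z_A)^α = (110.0/34.7)^0.085 = (3.1700)^0.085 = 1.10304
Power-density ratio: P_B/P_A = (V_B/V_A)³ = (1.10304)³ = 1.34206

1.342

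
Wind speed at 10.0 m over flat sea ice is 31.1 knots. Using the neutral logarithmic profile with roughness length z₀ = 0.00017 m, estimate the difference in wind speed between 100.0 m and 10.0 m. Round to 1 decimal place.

Log law: V₂ = V₁ · ln(z₂/z₀)/ln(z₁/z₀) = 31.1 × 13.2849/10.9823 = 37.6205 knots
ΔV = 37.6205 − 31.1 = 6.5205 knots

6.5 knots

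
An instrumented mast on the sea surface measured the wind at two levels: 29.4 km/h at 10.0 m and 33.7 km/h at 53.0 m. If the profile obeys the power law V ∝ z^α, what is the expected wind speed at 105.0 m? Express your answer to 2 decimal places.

35.64 km/h

First find α: α = ln(V₂/V₁)/ln(z₂/z₁) = ln(33.7/29.4)/ln(53.0/10.0) = 0.13650/1.66771 = 0.0819
Extrapolate from 53.0 m to 105.0 m: V₃ = 33.7 × (105.0/53.0)^0.0819 = 33.7 × 1.0576 = 35.6396 km/h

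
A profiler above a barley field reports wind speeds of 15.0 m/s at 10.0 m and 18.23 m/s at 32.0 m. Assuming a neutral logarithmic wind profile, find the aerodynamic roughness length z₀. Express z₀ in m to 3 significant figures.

Log law: V(z) ∝ ln(z/z₀). With r = V₁/V₂ = 15.0/18.23 = 0.82282,
r · ln(z₂/z₀) = ln(z₁/z₀) ⇒ ln z₀ = (ln z₁ − r·ln z₂)/(1 − r)
ln z₀ = (2.30259 − 0.82282×3.46574) / 0.17718 = -3.0990
z₀ = exp(-3.0990) = 0.04509 m

z₀ ≈ 0.0451 m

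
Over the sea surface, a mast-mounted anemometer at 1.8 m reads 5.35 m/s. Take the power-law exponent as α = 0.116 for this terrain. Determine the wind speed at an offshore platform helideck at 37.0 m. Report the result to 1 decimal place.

7.6 m/s

Power-law profile: V₂ = V₁ · (z₂/z₁)^α
V₂ = 5.35 × (37.0/1.8)^0.116 = 5.35 × (20.5556)^0.116
    = 5.35 × 1.4200 = 7.5972 m/s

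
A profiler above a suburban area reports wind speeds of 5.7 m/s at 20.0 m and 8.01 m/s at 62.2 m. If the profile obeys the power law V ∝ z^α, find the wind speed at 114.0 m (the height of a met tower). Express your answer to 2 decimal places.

9.61 m/s

First find α: α = ln(V₂/V₁)/ln(z₂/z₁) = ln(8.01/5.7)/ln(62.2/20.0) = 0.34022/1.13462 = 0.2999
Extrapolate from 62.2 m to 114.0 m: V₃ = 8.01 × (114.0/62.2)^0.2999 = 8.01 × 1.1992 = 9.6057 m/s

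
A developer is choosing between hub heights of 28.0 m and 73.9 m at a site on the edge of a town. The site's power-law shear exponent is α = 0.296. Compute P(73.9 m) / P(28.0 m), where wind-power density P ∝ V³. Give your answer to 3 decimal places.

2.367

Speed ratio: V_B/V_A = (z_B/z_A)^α = (73.9/28.0)^0.296 = (2.6393)^0.296 = 1.33278
Power-density ratio: P_B/P_A = (V_B/V_A)³ = (1.33278)³ = 2.36745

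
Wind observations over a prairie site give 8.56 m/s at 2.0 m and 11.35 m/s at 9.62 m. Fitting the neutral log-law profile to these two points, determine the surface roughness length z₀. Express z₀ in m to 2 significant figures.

z₀ ≈ 0.016 m

Log law: V(z) ∝ ln(z/z₀). With r = V₁/V₂ = 8.56/11.35 = 0.75419,
r · ln(z₂/z₀) = ln(z₁/z₀) ⇒ ln z₀ = (ln z₁ − r·ln z₂)/(1 − r)
ln z₀ = (0.69315 − 0.75419×2.26384) / 0.24581 = -4.1259
z₀ = exp(-4.1259) = 0.01615 m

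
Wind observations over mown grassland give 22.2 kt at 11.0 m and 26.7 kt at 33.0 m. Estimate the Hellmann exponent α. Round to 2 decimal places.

α ≈ 0.17

Power law: V₂/V₁ = (z₂/z₁)^α ⇒ α = ln(V₂/V₁) / ln(z₂/z₁)
α = ln(26.7/22.2) / ln(33.0/11.0) = ln(1.2027) / ln(3.0000)
  = 0.18457 / 1.09861 = 0.16800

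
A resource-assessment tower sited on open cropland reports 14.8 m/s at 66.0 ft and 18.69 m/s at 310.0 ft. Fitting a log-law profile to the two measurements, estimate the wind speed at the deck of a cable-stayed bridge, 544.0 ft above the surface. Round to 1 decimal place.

Log law: V ∝ ln(z/z₀). From the pair, with r = V₁/V₂ = 0.79187,
ln z₀ = (ln z₁ − r·ln z₂)/(1 − r) = (4.1897 − 0.79187×5.7366)/0.20813 = -1.6958 → z₀ = 0.1835 ft
V₃ = V₁ · ln(z₃/z₀)/ln(z₁/z₀) = 14.8 × 7.9947/5.8854 = 20.1042 m/s

20.1 m/s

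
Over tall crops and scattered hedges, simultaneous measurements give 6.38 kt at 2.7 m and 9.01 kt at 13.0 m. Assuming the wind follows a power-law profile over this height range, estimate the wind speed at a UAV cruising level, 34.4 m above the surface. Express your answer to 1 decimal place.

11.2 kt

First find α: α = ln(V₂/V₁)/ln(z₂/z₁) = ln(9.01/6.38)/ln(13.0/2.7) = 0.34517/1.57170 = 0.2196
Extrapolate from 13.0 m to 34.4 m: V₃ = 9.01 × (34.4/13.0)^0.2196 = 9.01 × 1.2383 = 11.1567 kt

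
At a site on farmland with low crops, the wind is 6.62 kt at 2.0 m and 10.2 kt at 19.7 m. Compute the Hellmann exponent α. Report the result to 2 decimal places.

α ≈ 0.19

Power law: V₂/V₁ = (z₂/z₁)^α ⇒ α = ln(V₂/V₁) / ln(z₂/z₁)
α = ln(10.2/6.62) / ln(19.7/2.0) = ln(1.5408) / ln(9.8500)
  = 0.43229 / 2.28747 = 0.18898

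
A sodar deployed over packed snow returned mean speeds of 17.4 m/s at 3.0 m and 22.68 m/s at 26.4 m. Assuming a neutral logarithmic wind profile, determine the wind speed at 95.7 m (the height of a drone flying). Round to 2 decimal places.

25.81 m/s

Log law: V ∝ ln(z/z₀). From the pair, with r = V₁/V₂ = 0.76720,
ln z₀ = (ln z₁ − r·ln z₂)/(1 − r) = (1.0986 − 0.76720×3.2734)/0.23280 = -6.0682 → z₀ = 0.002315 m
V₃ = V₁ · ln(z₃/z₀)/ln(z₁/z₀) = 17.4 × 10.6294/7.1668 = 25.8067 m/s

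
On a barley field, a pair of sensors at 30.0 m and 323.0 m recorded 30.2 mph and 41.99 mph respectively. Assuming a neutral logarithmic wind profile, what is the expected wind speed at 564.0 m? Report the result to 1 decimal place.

Log law: V ∝ ln(z/z₀). From the pair, with r = V₁/V₂ = 0.71922,
ln z₀ = (ln z₁ − r·ln z₂)/(1 − r) = (3.4012 − 0.71922×5.7777)/0.28078 = -2.6861 → z₀ = 0.06815 m
V₃ = V₁ · ln(z₃/z₀)/ln(z₁/z₀) = 30.2 × 9.0211/6.0873 = 44.7554 mph

44.8 mph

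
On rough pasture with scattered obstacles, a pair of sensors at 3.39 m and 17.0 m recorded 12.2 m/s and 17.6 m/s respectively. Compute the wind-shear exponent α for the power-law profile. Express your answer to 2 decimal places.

Power law: V₂/V₁ = (z₂/z₁)^α ⇒ α = ln(V₂/V₁) / ln(z₂/z₁)
α = ln(17.6/12.2) / ln(17.0/3.39) = ln(1.4426) / ln(5.0147)
  = 0.36646 / 1.61238 = 0.22728

α ≈ 0.23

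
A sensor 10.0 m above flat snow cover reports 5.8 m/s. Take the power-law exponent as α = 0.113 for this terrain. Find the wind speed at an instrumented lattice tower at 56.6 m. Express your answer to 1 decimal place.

Power-law profile: V₂ = V₁ · (z₂/z₁)^α
V₂ = 5.8 × (56.6/10.0)^0.113 = 5.8 × (5.6600)^0.113
    = 5.8 × 1.2164 = 7.0550 m/s

7.1 m/s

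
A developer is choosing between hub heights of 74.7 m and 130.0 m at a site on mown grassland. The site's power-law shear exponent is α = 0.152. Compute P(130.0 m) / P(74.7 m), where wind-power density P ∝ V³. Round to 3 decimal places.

1.287

Speed ratio: V_B/V_A = (z_B/z_A)^α = (130.0/74.7)^0.152 = (1.7403)^0.152 = 1.08786
Power-density ratio: P_B/P_A = (V_B/V_A)³ = (1.08786)³ = 1.28743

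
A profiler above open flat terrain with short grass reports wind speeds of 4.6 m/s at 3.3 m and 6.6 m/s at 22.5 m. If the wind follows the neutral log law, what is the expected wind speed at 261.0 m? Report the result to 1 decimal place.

9.2 m/s

Log law: V ∝ ln(z/z₀). From the pair, with r = V₁/V₂ = 0.69697,
ln z₀ = (ln z₁ − r·ln z₂)/(1 − r) = (1.1939 − 0.69697×3.1135)/0.30303 = -3.2211 → z₀ = 0.03991 m
V₃ = V₁ · ln(z₃/z₀)/ln(z₁/z₀) = 4.6 × 8.7857/4.4151 = 9.1537 m/s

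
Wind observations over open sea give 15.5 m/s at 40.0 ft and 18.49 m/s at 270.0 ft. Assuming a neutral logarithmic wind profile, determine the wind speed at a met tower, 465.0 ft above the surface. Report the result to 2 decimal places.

19.34 m/s

Log law: V ∝ ln(z/z₀). From the pair, with r = V₁/V₂ = 0.83829,
ln z₀ = (ln z₁ − r·ln z₂)/(1 − r) = (3.6889 − 0.83829×5.5984)/0.16171 = -6.2101 → z₀ = 0.002009 ft
V₃ = V₁ · ln(z₃/z₀)/ln(z₁/z₀) = 15.5 × 12.3521/9.8990 = 19.3412 m/s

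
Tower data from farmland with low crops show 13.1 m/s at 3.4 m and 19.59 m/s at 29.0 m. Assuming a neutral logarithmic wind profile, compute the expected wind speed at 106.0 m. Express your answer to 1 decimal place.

23.5 m/s

Log law: V ∝ ln(z/z₀). From the pair, with r = V₁/V₂ = 0.66871,
ln z₀ = (ln z₁ − r·ln z₂)/(1 − r) = (1.2238 − 0.66871×3.3673)/0.33129 = -3.1029 → z₀ = 0.04492 m
V₃ = V₁ · ln(z₃/z₀)/ln(z₁/z₀) = 13.1 × 7.7663/4.3267 = 23.5144 m/s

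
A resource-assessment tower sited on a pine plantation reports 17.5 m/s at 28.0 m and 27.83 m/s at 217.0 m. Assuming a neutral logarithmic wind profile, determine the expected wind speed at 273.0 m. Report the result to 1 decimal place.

Log law: V ∝ ln(z/z₀). From the pair, with r = V₁/V₂ = 0.62882,
ln z₀ = (ln z₁ − r·ln z₂)/(1 − r) = (3.3322 − 0.62882×5.3799)/0.37118 = -0.1368 → z₀ = 0.8722 m
V₃ = V₁ · ln(z₃/z₀)/ln(z₁/z₀) = 17.5 × 5.7463/3.4690 = 28.9881 m/s

29.0 m/s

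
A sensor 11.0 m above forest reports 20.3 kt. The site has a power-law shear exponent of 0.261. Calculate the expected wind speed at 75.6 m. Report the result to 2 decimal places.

Power-law profile: V₂ = V₁ · (z₂/z₁)^α
V₂ = 20.3 × (75.6/11.0)^0.261 = 20.3 × (6.8727)^0.261
    = 20.3 × 1.6538 = 33.5727 kt

33.57 kt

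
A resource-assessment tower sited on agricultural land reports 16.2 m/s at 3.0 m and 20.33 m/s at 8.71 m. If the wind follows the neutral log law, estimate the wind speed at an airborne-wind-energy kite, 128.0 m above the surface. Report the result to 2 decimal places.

Log law: V ∝ ln(z/z₀). From the pair, with r = V₁/V₂ = 0.79685,
ln z₀ = (ln z₁ − r·ln z₂)/(1 − r) = (1.0986 − 0.79685×2.1645)/0.20315 = -3.0822 → z₀ = 0.04586 m
V₃ = V₁ · ln(z₃/z₀)/ln(z₁/z₀) = 16.2 × 7.9343/4.1809 = 30.7438 m/s

30.74 m/s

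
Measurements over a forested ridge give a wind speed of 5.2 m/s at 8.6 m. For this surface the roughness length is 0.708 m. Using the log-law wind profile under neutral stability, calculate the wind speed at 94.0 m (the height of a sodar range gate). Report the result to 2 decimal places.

Log law: V(z) ∝ ln(z/z₀), so V₂/V₁ = ln(z₂/z₀) / ln(z₁/z₀).
ln(94.0/0.708) = 4.8886, ln(8.6/0.708) = 2.4971
V₂ = 5.2 × 4.8886/2.4971 = 5.2 × 1.9577 = 10.1802 m/s

10.18 m/s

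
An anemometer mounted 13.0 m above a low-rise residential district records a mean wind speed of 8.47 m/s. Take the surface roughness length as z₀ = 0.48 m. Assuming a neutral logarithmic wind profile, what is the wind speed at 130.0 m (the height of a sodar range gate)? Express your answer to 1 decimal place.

14.4 m/s

Log law: V(z) ∝ ln(z/z₀), so V₂/V₁ = ln(z₂/z₀) / ln(z₁/z₀).
ln(130.0/0.48) = 5.6015, ln(13.0/0.48) = 3.2989
V₂ = 8.47 × 5.6015/3.2989 = 8.47 × 1.6980 = 14.3819 m/s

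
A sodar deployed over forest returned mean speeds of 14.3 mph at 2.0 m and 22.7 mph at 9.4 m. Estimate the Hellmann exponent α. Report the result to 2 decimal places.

α ≈ 0.30

Power law: V₂/V₁ = (z₂/z₁)^α ⇒ α = ln(V₂/V₁) / ln(z₂/z₁)
α = ln(22.7/14.3) / ln(9.4/2.0) = ln(1.5874) / ln(4.7000)
  = 0.46211 / 1.54756 = 0.29860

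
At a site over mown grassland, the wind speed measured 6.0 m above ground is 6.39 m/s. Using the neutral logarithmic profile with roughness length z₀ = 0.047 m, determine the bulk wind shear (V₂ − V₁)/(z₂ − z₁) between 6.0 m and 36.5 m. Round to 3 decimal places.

Log law: V₂ = V₁ · ln(z₂/z₀)/ln(z₁/z₀) = 6.39 × 6.6549/4.8494 = 8.7692 m/s
ΔV/Δz = (8.7692 − 6.39)/(36.5 − 6.0) = 2.3792/30.5000 = 0.07801 m/s/m

0.078 m/s/m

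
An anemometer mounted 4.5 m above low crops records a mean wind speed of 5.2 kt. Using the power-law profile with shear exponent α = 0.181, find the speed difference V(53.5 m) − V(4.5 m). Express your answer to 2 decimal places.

Power law: V₂ = V₁ · (z₂/z₁)^α = 5.2 × (11.8889)^0.181 = 8.1396 kt
ΔV = 8.1396 − 5.2 = 2.9396 kt

2.94 kt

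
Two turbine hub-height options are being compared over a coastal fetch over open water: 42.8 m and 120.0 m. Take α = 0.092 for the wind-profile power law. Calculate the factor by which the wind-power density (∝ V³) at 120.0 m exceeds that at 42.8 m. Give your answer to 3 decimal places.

Speed ratio: V_B/V_A = (z_B/z_A)^α = (120.0/42.8)^0.092 = (2.8037)^0.092 = 1.09949
Power-density ratio: P_B/P_A = (V_B/V_A)³ = (1.09949)³ = 1.32915

1.329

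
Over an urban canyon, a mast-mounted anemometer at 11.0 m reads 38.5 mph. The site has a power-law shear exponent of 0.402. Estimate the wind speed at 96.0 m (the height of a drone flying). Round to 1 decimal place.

92.0 mph

Power-law profile: V₂ = V₁ · (z₂/z₁)^α
V₂ = 38.5 × (96.0/11.0)^0.402 = 38.5 × (8.7273)^0.402
    = 38.5 × 2.3891 = 91.9801 mph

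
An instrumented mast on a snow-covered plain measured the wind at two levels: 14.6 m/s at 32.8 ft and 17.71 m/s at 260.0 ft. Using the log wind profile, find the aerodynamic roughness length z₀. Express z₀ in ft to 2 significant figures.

Log law: V(z) ∝ ln(z/z₀). With r = V₁/V₂ = 14.6/17.71 = 0.82439,
r · ln(z₂/z₀) = ln(z₁/z₀) ⇒ ln z₀ = (ln z₁ − r·ln z₂)/(1 − r)
ln z₀ = (3.49043 − 0.82439×5.56068) / 0.17561 = -6.2284
z₀ = exp(-6.2284) = 0.001973 ft

z₀ ≈ 0.0020 ft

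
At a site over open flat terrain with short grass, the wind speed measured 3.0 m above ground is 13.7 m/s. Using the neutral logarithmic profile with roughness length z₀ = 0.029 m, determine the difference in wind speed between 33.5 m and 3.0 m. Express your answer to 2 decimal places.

7.13 m/s

Log law: V₂ = V₁ · ln(z₂/z₀)/ln(z₁/z₀) = 13.7 × 7.0520/4.6391 = 20.8258 m/s
ΔV = 20.8258 − 13.7 = 7.1258 m/s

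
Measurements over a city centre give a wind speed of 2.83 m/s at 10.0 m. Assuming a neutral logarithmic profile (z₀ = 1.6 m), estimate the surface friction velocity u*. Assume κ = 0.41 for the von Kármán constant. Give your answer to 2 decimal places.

u* ≈ 0.63 m/s

Log law: V(z) = (u*/κ) · ln(z/z₀) ⇒ u* = κ · V / ln(z/z₀)
u* = 0.41 × 2.83 / ln(10.0/1.6) = 0.41 × 2.83 / 1.8326
   = 1.1603 / 1.8326 = 0.6332 m/s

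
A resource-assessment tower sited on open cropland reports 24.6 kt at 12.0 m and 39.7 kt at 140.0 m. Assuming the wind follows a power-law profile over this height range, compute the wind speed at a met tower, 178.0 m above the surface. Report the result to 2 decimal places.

First find α: α = ln(V₂/V₁)/ln(z₂/z₁) = ln(39.7/24.6)/ln(140.0/12.0) = 0.47860/2.45674 = 0.1948
Extrapolate from 140.0 m to 178.0 m: V₃ = 39.7 × (178.0/140.0)^0.1948 = 39.7 × 1.0479 = 41.6014 kt

41.60 kt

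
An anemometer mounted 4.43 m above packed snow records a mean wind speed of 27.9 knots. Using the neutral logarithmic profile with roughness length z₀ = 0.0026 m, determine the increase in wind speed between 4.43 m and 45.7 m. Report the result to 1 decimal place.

8.8 knots

Log law: V₂ = V₁ · ln(z₂/z₀)/ln(z₁/z₀) = 27.9 × 9.7743/7.4406 = 36.6506 knots
ΔV = 36.6506 − 27.9 = 8.7506 knots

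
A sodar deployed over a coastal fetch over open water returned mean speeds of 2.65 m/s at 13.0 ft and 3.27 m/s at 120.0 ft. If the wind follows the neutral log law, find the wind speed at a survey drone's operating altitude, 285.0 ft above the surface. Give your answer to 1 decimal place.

3.5 m/s

Log law: V ∝ ln(z/z₀). From the pair, with r = V₁/V₂ = 0.81040,
ln z₀ = (ln z₁ − r·ln z₂)/(1 − r) = (2.5649 − 0.81040×4.7875)/0.18960 = -6.9346 → z₀ = 0.0009735 ft
V₃ = V₁ · ln(z₃/z₀)/ln(z₁/z₀) = 2.65 × 12.5871/9.4996 = 3.5113 m/s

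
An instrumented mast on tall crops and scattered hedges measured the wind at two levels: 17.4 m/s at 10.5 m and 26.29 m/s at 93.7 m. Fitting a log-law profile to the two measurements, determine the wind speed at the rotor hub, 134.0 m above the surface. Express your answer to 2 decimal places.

Log law: V ∝ ln(z/z₀). From the pair, with r = V₁/V₂ = 0.66185,
ln z₀ = (ln z₁ − r·ln z₂)/(1 − r) = (2.3514 − 0.66185×4.5401)/0.33815 = -1.9325 → z₀ = 0.1448 m
V₃ = V₁ · ln(z₃/z₀)/ln(z₁/z₀) = 17.4 × 6.8304/4.2839 = 27.7430 m/s

27.74 m/s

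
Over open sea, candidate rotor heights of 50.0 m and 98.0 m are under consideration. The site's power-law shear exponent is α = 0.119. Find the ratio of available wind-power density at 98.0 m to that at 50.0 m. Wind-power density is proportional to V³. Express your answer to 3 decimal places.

Speed ratio: V_B/V_A = (z_B/z_A)^α = (98.0/50.0)^0.119 = (1.9600)^0.119 = 1.08337
Power-density ratio: P_B/P_A = (V_B/V_A)³ = (1.08337)³ = 1.27156

1.272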